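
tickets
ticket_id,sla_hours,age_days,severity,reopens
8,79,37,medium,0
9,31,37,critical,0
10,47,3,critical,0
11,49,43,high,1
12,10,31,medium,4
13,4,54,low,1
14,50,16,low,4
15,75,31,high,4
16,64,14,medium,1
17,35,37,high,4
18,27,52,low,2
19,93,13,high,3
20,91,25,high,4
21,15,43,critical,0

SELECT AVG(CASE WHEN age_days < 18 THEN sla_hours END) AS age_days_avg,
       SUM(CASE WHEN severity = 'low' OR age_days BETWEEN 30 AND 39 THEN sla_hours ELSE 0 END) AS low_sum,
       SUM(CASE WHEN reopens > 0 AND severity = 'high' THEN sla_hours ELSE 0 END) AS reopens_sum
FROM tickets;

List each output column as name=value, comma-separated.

age_days_avg=63.5, low_sum=311, reopens_sum=343

[age_days_avg: age_days < 18]
ticket_id=8: ✗
ticket_id=9: ✗
ticket_id=10: ✓ → 47
ticket_id=11: ✗
ticket_id=12: ✗
ticket_id=13: ✗
ticket_id=14: ✓ → 50
ticket_id=15: ✗
ticket_id=16: ✓ → 64
ticket_id=17: ✗
ticket_id=18: ✗
ticket_id=19: ✓ → 93
ticket_id=20: ✗
ticket_id=21: ✗
age_days_avg = (47 + 50 + 64 + 93) / 4 = 63.5
—
[low_sum: severity = 'low' OR age_days BETWEEN 30 AND 39]
ticket_id=8: ✓ → 79
ticket_id=9: ✓ → 31
ticket_id=10: ✗
ticket_id=11: ✗
ticket_id=12: ✓ → 10
ticket_id=13: ✓ → 4
ticket_id=14: ✓ → 50
ticket_id=15: ✓ → 75
ticket_id=16: ✗
ticket_id=17: ✓ → 35
ticket_id=18: ✓ → 27
ticket_id=19: ✗
ticket_id=20: ✗
ticket_id=21: ✗
low_sum = 79 + 31 + 10 + 4 + 50 + 75 + 35 + 27 = 311
—
[reopens_sum: reopens > 0 AND severity = 'high']
ticket_id=8: ✗
ticket_id=9: ✗
ticket_id=10: ✗
ticket_id=11: ✓ → 49
ticket_id=12: ✗
ticket_id=13: ✗
ticket_id=14: ✗
ticket_id=15: ✓ → 75
ticket_id=16: ✗
ticket_id=17: ✓ → 35
ticket_id=18: ✗
ticket_id=19: ✓ → 93
ticket_id=20: ✓ → 91
ticket_id=21: ✗
reopens_sum = 49 + 75 + 35 + 93 + 91 = 343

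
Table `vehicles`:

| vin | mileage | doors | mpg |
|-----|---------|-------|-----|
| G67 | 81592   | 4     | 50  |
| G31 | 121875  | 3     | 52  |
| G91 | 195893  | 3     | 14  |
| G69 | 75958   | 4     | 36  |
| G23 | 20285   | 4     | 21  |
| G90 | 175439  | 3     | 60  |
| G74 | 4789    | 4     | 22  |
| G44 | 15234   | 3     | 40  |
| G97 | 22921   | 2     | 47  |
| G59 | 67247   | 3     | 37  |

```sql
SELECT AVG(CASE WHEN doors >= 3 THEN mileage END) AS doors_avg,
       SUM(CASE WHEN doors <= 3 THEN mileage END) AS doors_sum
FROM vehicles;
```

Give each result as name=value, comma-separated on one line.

doors_avg=84256.8888888889, doors_sum=598609

[doors_avg: doors >= 3]
vin=G67: ✓ → 81592
vin=G31: ✓ → 121875
vin=G91: ✓ → 195893
vin=G69: ✓ → 75958
vin=G23: ✓ → 20285
vin=G90: ✓ → 175439
vin=G74: ✓ → 4789
vin=G44: ✓ → 15234
vin=G97: ✗
vin=G59: ✓ → 67247
doors_avg = (81592 + 121875 + 195893 + 75958 + 20285 + 175439 + 4789 + 15234 + 67247) / 9 = 84256.8888888889
—
[doors_sum: doors <= 3]
vin=G67: ✗
vin=G31: ✓ → 121875
vin=G91: ✓ → 195893
vin=G69: ✗
vin=G23: ✗
vin=G90: ✓ → 175439
vin=G74: ✗
vin=G44: ✓ → 15234
vin=G97: ✓ → 22921
vin=G59: ✓ → 67247
doors_sum = 121875 + 195893 + 175439 + 15234 + 22921 + 67247 = 598609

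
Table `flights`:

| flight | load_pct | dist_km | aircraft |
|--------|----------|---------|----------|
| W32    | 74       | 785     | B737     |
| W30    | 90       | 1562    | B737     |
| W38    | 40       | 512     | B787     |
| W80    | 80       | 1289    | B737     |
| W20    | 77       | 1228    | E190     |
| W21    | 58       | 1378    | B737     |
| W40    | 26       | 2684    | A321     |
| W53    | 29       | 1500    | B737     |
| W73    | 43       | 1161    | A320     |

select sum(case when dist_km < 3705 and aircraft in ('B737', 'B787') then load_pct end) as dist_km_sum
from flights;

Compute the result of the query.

371

flight=W32: ✓ → 74
flight=W30: ✓ → 90
flight=W38: ✓ → 40
flight=W80: ✓ → 80
flight=W20: ✗
flight=W21: ✓ → 58
flight=W40: ✗
flight=W53: ✓ → 29
flight=W73: ✗
dist_km_sum = 74 + 90 + 40 + 80 + 58 + 29 = 371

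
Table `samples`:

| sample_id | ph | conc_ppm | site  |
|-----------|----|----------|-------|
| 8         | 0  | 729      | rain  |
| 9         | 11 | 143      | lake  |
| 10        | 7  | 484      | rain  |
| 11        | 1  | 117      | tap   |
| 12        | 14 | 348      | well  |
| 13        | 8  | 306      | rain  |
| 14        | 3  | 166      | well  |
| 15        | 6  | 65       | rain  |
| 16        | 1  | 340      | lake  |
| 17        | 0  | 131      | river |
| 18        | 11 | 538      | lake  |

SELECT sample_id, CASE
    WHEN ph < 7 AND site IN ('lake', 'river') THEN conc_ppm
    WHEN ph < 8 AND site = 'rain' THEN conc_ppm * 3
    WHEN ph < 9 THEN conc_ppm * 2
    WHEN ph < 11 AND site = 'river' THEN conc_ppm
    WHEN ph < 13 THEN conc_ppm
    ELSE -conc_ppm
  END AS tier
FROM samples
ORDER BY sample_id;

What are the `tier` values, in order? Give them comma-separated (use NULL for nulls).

sample_id=8: ph < 8 AND site = 'rain' → 2187
sample_id=9: ph < 13 → 143
sample_id=10: ph < 8 AND site = 'rain' → 1452
sample_id=11: ph < 9 → 234
sample_id=12: ELSE → -348
sample_id=13: ph < 9 → 612
sample_id=14: ph < 9 → 332
sample_id=15: ph < 8 AND site = 'rain' → 195
sample_id=16: ph < 7 AND site IN ('lake', 'river') → 340
sample_id=17: ph < 7 AND site IN ('lake', 'river') → 131
sample_id=18: ph < 13 → 538

2187, 143, 1452, 234, -348, 612, 332, 195, 340, 131, 538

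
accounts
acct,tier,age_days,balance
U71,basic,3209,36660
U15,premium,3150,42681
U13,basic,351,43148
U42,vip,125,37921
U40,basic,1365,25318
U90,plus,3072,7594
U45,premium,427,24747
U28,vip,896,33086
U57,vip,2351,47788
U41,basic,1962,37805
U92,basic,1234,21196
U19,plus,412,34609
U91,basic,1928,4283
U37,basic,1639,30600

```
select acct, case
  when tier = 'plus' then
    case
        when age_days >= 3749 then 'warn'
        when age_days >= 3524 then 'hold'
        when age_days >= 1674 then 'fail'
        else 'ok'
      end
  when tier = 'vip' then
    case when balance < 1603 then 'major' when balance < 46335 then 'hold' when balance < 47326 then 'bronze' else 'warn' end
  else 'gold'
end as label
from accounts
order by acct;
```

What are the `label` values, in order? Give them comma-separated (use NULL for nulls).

gold, gold, ok, hold, gold, gold, gold, hold, gold, warn, gold, fail, gold, gold

acct=U13: tier='basic' → outer ELSE → gold
acct=U15: tier='premium' → outer ELSE → gold
acct=U19: tier='plus' → inner[ELSE] → ok
acct=U28: tier='vip' → inner[balance < 46335] → hold
acct=U37: tier='basic' → outer ELSE → gold
acct=U40: tier='basic' → outer ELSE → gold
acct=U41: tier='basic' → outer ELSE → gold
acct=U42: tier='vip' → inner[balance < 46335] → hold
acct=U45: tier='premium' → outer ELSE → gold
acct=U57: tier='vip' → inner[ELSE] → warn
acct=U71: tier='basic' → outer ELSE → gold
acct=U90: tier='plus' → inner[age_days >= 1674] → fail
acct=U91: tier='basic' → outer ELSE → gold
acct=U92: tier='basic' → outer ELSE → gold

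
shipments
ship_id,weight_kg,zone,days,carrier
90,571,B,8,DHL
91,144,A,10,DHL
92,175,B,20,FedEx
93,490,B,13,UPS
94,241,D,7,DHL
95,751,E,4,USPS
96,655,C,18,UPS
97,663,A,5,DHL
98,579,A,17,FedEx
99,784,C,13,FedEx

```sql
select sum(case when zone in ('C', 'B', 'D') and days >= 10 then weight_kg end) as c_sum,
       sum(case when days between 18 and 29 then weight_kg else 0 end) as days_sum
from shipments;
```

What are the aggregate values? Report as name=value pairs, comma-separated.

[c_sum: zone in ('C', 'B', 'D') and days >= 10]
ship_id=90: ✗
ship_id=91: ✗
ship_id=92: ✓ → 175
ship_id=93: ✓ → 490
ship_id=94: ✗
ship_id=95: ✗
ship_id=96: ✓ → 655
ship_id=97: ✗
ship_id=98: ✗
ship_id=99: ✓ → 784
c_sum = 175 + 490 + 655 + 784 = 2104
—
[days_sum: days between 18 and 29]
ship_id=90: ✗
ship_id=91: ✗
ship_id=92: ✓ → 175
ship_id=93: ✗
ship_id=94: ✗
ship_id=95: ✗
ship_id=96: ✓ → 655
ship_id=97: ✗
ship_id=98: ✗
ship_id=99: ✗
days_sum = 175 + 655 = 830

c_sum=2104, days_sum=830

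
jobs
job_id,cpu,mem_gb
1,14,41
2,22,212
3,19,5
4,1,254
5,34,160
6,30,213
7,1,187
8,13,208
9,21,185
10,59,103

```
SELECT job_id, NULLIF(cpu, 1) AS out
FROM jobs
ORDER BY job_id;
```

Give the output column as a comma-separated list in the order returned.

job_id=1: cpu=14 vs 1: differ → 14
job_id=2: cpu=22 vs 1: differ → 22
job_id=3: cpu=19 vs 1: differ → 19
job_id=4: cpu=1 vs 1: equal → NULL
job_id=5: cpu=34 vs 1: differ → 34
job_id=6: cpu=30 vs 1: differ → 30
job_id=7: cpu=1 vs 1: equal → NULL
job_id=8: cpu=13 vs 1: differ → 13
job_id=9: cpu=21 vs 1: differ → 21
job_id=10: cpu=59 vs 1: differ → 59

14, 22, 19, NULL, 34, 30, NULL, 13, 21, 59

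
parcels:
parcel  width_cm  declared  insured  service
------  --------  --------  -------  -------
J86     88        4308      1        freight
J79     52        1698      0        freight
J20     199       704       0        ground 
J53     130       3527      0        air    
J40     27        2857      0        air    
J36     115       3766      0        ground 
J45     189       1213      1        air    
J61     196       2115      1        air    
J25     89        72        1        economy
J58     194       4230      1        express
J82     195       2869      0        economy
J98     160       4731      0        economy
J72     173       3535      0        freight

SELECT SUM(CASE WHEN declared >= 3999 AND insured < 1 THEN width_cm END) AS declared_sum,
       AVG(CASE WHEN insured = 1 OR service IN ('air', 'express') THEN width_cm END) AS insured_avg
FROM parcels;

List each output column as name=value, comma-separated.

declared_sum=160, insured_avg=130.4285714286

[declared_sum: declared >= 3999 AND insured < 1]
parcel=J86: ✗
parcel=J79: ✗
parcel=J20: ✗
parcel=J53: ✗
parcel=J40: ✗
parcel=J36: ✗
parcel=J45: ✗
parcel=J61: ✗
parcel=J25: ✗
parcel=J58: ✗
parcel=J82: ✗
parcel=J98: ✓ → 160
parcel=J72: ✗
declared_sum = 160
—
[insured_avg: insured = 1 OR service IN ('air', 'express')]
parcel=J86: ✓ → 88
parcel=J79: ✗
parcel=J20: ✗
parcel=J53: ✓ → 130
parcel=J40: ✓ → 27
parcel=J36: ✗
parcel=J45: ✓ → 189
parcel=J61: ✓ → 196
parcel=J25: ✓ → 89
parcel=J58: ✓ → 194
parcel=J82: ✗
parcel=J98: ✗
parcel=J72: ✗
insured_avg = (88 + 130 + 27 + 189 + 196 + 89 + 194) / 7 = 130.4285714286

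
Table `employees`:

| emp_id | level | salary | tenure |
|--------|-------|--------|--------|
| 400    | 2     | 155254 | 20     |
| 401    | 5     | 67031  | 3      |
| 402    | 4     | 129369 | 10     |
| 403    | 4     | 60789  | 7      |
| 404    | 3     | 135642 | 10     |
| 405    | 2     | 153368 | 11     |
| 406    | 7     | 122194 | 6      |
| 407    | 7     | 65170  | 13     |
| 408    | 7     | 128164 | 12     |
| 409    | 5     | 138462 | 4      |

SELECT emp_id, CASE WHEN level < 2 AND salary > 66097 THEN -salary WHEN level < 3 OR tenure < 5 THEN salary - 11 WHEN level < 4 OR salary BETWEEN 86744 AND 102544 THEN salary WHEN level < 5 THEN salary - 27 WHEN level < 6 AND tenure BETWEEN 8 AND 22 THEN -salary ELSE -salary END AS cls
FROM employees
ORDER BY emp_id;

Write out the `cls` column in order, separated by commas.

emp_id=400: level < 3 OR tenure < 5 → 155243
emp_id=401: level < 3 OR tenure < 5 → 67020
emp_id=402: level < 5 → 129342
emp_id=403: level < 5 → 60762
emp_id=404: level < 4 OR salary BETWEEN 86744 AND 102544 → 135642
emp_id=405: level < 3 OR tenure < 5 → 153357
emp_id=406: ELSE → -122194
emp_id=407: ELSE → -65170
emp_id=408: ELSE → -128164
emp_id=409: level < 3 OR tenure < 5 → 138451

155243, 67020, 129342, 60762, 135642, 153357, -122194, -65170, -128164, 138451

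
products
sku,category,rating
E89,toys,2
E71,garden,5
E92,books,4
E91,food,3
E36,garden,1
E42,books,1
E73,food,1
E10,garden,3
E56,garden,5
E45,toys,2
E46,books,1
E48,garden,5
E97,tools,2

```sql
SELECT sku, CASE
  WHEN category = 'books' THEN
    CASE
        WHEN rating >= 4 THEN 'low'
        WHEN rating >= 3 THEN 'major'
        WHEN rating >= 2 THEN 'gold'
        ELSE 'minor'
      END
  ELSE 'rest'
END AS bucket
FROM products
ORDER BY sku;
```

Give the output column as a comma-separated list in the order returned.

sku=E10: category='garden' → outer ELSE → rest
sku=E36: category='garden' → outer ELSE → rest
sku=E42: category='books' → inner[ELSE] → minor
sku=E45: category='toys' → outer ELSE → rest
sku=E46: category='books' → inner[ELSE] → minor
sku=E48: category='garden' → outer ELSE → rest
sku=E56: category='garden' → outer ELSE → rest
sku=E71: category='garden' → outer ELSE → rest
sku=E73: category='food' → outer ELSE → rest
sku=E89: category='toys' → outer ELSE → rest
sku=E91: category='food' → outer ELSE → rest
sku=E92: category='books' → inner[rating >= 4] → low
sku=E97: category='tools' → outer ELSE → rest

rest, rest, minor, rest, minor, rest, rest, rest, rest, rest, rest, low, rest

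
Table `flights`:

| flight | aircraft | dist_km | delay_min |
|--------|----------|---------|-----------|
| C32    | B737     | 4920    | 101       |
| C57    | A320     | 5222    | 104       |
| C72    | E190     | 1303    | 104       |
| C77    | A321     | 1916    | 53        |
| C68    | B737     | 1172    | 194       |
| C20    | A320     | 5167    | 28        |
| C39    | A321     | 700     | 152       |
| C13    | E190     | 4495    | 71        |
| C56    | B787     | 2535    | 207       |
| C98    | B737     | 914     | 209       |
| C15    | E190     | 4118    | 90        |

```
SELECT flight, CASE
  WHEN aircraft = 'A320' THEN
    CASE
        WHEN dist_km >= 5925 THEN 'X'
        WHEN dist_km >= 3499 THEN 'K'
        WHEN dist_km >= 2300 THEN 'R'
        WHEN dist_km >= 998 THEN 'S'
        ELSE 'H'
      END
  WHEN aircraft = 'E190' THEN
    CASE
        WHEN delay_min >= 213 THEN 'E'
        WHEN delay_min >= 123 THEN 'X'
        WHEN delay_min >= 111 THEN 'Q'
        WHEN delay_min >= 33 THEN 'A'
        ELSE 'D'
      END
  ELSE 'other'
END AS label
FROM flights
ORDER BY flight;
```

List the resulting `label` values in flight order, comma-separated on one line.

flight=C13: aircraft='E190' → inner[delay_min >= 33] → A
flight=C15: aircraft='E190' → inner[delay_min >= 33] → A
flight=C20: aircraft='A320' → inner[dist_km >= 3499] → K
flight=C32: aircraft='B737' → outer ELSE → other
flight=C39: aircraft='A321' → outer ELSE → other
flight=C56: aircraft='B787' → outer ELSE → other
flight=C57: aircraft='A320' → inner[dist_km >= 3499] → K
flight=C68: aircraft='B737' → outer ELSE → other
flight=C72: aircraft='E190' → inner[delay_min >= 33] → A
flight=C77: aircraft='A321' → outer ELSE → other
flight=C98: aircraft='B737' → outer ELSE → other

A, A, K, other, other, other, K, other, A, other, other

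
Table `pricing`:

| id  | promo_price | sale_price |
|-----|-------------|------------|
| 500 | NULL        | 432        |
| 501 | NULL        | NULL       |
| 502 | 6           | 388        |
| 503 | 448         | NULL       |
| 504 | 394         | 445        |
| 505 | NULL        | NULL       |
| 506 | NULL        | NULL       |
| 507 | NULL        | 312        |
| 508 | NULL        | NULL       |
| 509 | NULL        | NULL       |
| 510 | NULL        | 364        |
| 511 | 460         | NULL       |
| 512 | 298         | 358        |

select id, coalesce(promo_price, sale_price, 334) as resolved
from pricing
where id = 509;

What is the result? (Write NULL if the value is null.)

334

id = 509: promo_price=NULL, sale_price=NULL.
promo_price=NULL, sale_price=NULL, → literal 334 → 334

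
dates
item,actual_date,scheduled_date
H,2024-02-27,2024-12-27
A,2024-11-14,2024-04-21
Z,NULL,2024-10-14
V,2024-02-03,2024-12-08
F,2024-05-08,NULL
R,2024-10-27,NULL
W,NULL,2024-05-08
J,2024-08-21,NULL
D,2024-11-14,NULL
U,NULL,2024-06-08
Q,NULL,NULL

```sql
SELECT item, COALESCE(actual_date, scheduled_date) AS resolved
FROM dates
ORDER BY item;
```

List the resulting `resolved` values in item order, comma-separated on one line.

item=A: actual_date=2024-11-14 → 2024-11-14
item=D: actual_date=2024-11-14 → 2024-11-14
item=F: actual_date=2024-05-08 → 2024-05-08
item=H: actual_date=2024-02-27 → 2024-02-27
item=J: actual_date=2024-08-21 → 2024-08-21
item=Q: actual_date=NULL, scheduled_date=NULL (all NULL) → NULL
item=R: actual_date=2024-10-27 → 2024-10-27
item=U: actual_date=NULL, scheduled_date=2024-06-08 → 2024-06-08
item=V: actual_date=2024-02-03 → 2024-02-03
item=W: actual_date=NULL, scheduled_date=2024-05-08 → 2024-05-08
item=Z: actual_date=NULL, scheduled_date=2024-10-14 → 2024-10-14

2024-11-14, 2024-11-14, 2024-05-08, 2024-02-27, 2024-08-21, NULL, 2024-10-27, 2024-06-08, 2024-02-03, 2024-05-08, 2024-10-14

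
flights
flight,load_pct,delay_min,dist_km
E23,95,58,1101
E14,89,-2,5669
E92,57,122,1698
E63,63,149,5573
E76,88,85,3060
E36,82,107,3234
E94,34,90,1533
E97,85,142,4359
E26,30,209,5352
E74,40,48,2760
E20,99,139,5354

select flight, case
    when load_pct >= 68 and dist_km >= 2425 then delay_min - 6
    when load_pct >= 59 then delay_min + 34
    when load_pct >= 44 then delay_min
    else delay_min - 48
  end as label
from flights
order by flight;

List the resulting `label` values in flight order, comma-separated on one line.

-8, 133, 92, 161, 101, 183, 0, 79, 122, 42, 136

flight=E14: load_pct >= 68 and dist_km >= 2425 → -8
flight=E20: load_pct >= 68 and dist_km >= 2425 → 133
flight=E23: load_pct >= 59 → 92
flight=E26: ELSE → 161
flight=E36: load_pct >= 68 and dist_km >= 2425 → 101
flight=E63: load_pct >= 59 → 183
flight=E74: ELSE → 0
flight=E76: load_pct >= 68 and dist_km >= 2425 → 79
flight=E92: load_pct >= 44 → 122
flight=E94: ELSE → 42
flight=E97: load_pct >= 68 and dist_km >= 2425 → 136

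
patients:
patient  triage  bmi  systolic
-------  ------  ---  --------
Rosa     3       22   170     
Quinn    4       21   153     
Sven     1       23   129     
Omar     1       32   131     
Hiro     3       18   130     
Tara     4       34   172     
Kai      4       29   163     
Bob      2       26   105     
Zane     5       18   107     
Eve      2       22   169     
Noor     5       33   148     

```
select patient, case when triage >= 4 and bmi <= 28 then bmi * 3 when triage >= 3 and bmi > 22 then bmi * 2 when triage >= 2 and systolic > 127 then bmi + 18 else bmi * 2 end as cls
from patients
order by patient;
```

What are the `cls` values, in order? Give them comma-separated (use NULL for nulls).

52, 40, 36, 58, 66, 64, 63, 40, 46, 68, 54

patient=Bob: ELSE → 52
patient=Eve: triage >= 2 and systolic > 127 → 40
patient=Hiro: triage >= 2 and systolic > 127 → 36
patient=Kai: triage >= 3 and bmi > 22 → 58
patient=Noor: triage >= 3 and bmi > 22 → 66
patient=Omar: ELSE → 64
patient=Quinn: triage >= 4 and bmi <= 28 → 63
patient=Rosa: triage >= 2 and systolic > 127 → 40
patient=Sven: ELSE → 46
patient=Tara: triage >= 3 and bmi > 22 → 68
patient=Zane: triage >= 4 and bmi <= 28 → 54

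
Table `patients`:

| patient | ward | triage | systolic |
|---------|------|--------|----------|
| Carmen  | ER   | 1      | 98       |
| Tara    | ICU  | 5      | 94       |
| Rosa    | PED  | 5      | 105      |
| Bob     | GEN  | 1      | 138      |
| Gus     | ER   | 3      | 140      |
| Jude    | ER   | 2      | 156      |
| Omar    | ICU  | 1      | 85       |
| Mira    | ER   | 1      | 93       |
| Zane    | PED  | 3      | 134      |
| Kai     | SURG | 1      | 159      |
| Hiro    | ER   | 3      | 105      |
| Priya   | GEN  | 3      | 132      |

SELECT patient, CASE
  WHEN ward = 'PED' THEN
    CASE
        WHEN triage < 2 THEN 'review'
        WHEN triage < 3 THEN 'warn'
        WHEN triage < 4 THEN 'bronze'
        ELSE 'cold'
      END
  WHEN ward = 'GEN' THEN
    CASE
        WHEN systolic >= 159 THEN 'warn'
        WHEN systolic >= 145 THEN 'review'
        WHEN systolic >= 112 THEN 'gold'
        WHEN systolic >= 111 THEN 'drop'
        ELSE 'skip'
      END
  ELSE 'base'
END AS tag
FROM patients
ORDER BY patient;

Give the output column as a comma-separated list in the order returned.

gold, base, base, base, base, base, base, base, gold, cold, base, bronze

patient=Bob: ward='GEN' → inner[systolic >= 112] → gold
patient=Carmen: ward='ER' → outer ELSE → base
patient=Gus: ward='ER' → outer ELSE → base
patient=Hiro: ward='ER' → outer ELSE → base
patient=Jude: ward='ER' → outer ELSE → base
patient=Kai: ward='SURG' → outer ELSE → base
patient=Mira: ward='ER' → outer ELSE → base
patient=Omar: ward='ICU' → outer ELSE → base
patient=Priya: ward='GEN' → inner[systolic >= 112] → gold
patient=Rosa: ward='PED' → inner[ELSE] → cold
patient=Tara: ward='ICU' → outer ELSE → base
patient=Zane: ward='PED' → inner[triage < 4] → bronze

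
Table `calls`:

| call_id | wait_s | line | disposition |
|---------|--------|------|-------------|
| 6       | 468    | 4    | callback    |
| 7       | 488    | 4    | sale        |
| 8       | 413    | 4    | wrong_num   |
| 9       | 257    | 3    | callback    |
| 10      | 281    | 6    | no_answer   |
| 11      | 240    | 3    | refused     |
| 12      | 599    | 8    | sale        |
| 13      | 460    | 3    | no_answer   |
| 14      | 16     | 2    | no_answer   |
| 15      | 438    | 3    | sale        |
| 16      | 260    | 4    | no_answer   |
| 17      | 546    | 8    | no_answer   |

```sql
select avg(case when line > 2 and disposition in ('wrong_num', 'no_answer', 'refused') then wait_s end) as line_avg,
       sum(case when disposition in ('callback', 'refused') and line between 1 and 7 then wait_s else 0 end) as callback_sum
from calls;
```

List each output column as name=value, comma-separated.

[line_avg: line > 2 and disposition in ('wrong_num', 'no_answer', 'refused')]
call_id=6: ✗
call_id=7: ✗
call_id=8: ✓ → 413
call_id=9: ✗
call_id=10: ✓ → 281
call_id=11: ✓ → 240
call_id=12: ✗
call_id=13: ✓ → 460
call_id=14: ✗
call_id=15: ✗
call_id=16: ✓ → 260
call_id=17: ✓ → 546
line_avg = (413 + 281 + 240 + 460 + 260 + 546) / 6 = 366.6666666667
—
[callback_sum: disposition in ('callback', 'refused') and line between 1 and 7]
call_id=6: ✓ → 468
call_id=7: ✗
call_id=8: ✗
call_id=9: ✓ → 257
call_id=10: ✗
call_id=11: ✓ → 240
call_id=12: ✗
call_id=13: ✗
call_id=14: ✗
call_id=15: ✗
call_id=16: ✗
call_id=17: ✗
callback_sum = 468 + 257 + 240 = 965

line_avg=366.6666666667, callback_sum=965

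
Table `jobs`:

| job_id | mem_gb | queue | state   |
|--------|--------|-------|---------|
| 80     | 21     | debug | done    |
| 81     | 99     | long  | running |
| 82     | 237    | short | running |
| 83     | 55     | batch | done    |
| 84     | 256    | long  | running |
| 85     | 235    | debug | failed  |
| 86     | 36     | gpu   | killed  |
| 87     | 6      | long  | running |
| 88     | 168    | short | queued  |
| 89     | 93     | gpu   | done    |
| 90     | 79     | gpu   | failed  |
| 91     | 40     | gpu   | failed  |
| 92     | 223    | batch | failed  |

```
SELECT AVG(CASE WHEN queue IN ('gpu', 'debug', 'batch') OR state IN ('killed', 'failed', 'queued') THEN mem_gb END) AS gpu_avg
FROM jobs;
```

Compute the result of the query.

105.5555555556

job_id=80: ✓ → 21
job_id=81: ✗
job_id=82: ✗
job_id=83: ✓ → 55
job_id=84: ✗
job_id=85: ✓ → 235
job_id=86: ✓ → 36
job_id=87: ✗
job_id=88: ✓ → 168
job_id=89: ✓ → 93
job_id=90: ✓ → 79
job_id=91: ✓ → 40
job_id=92: ✓ → 223
gpu_avg = (21 + 55 + 235 + 36 + 168 + 93 + 79 + 40 + 223) / 9 = 105.5555555556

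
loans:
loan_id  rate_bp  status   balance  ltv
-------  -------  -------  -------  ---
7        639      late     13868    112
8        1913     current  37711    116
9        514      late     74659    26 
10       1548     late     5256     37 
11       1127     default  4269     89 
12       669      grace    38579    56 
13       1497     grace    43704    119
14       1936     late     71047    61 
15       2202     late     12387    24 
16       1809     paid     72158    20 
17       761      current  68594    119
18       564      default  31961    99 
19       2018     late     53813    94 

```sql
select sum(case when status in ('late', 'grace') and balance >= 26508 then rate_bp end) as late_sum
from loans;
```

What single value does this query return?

6634

loan_id=7: ✗
loan_id=8: ✗
loan_id=9: ✓ → 514
loan_id=10: ✗
loan_id=11: ✗
loan_id=12: ✓ → 669
loan_id=13: ✓ → 1497
loan_id=14: ✓ → 1936
loan_id=15: ✗
loan_id=16: ✗
loan_id=17: ✗
loan_id=18: ✗
loan_id=19: ✓ → 2018
late_sum = 514 + 669 + 1497 + 1936 + 2018 = 6634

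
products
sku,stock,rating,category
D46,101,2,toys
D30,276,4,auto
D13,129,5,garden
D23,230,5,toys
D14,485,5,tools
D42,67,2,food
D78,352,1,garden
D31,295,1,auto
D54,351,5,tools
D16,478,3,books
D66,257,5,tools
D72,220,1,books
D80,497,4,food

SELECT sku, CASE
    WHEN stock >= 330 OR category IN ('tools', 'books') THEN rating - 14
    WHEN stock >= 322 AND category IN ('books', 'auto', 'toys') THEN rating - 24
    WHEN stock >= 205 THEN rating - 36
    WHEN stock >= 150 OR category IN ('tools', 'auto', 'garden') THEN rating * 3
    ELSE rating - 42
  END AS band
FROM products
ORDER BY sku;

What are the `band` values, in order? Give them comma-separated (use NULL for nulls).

sku=D13: stock >= 150 OR category IN ('tools', 'auto', 'garden') → 15
sku=D14: stock >= 330 OR category IN ('tools', 'books') → -9
sku=D16: stock >= 330 OR category IN ('tools', 'books') → -11
sku=D23: stock >= 205 → -31
sku=D30: stock >= 205 → -32
sku=D31: stock >= 205 → -35
sku=D42: ELSE → -40
sku=D46: ELSE → -40
sku=D54: stock >= 330 OR category IN ('tools', 'books') → -9
sku=D66: stock >= 330 OR category IN ('tools', 'books') → -9
sku=D72: stock >= 330 OR category IN ('tools', 'books') → -13
sku=D78: stock >= 330 OR category IN ('tools', 'books') → -13
sku=D80: stock >= 330 OR category IN ('tools', 'books') → -10

15, -9, -11, -31, -32, -35, -40, -40, -9, -9, -13, -13, -10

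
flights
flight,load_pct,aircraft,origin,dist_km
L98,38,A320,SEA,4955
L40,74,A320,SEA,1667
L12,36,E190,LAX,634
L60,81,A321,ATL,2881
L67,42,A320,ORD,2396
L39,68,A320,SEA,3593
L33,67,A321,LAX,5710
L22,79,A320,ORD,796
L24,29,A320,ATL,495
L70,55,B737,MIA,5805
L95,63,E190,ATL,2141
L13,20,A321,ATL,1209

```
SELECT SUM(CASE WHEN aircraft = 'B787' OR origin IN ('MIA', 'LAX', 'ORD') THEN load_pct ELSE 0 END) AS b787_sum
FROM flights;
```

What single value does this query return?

279

flight=L98: ✗
flight=L40: ✗
flight=L12: ✓ → 36
flight=L60: ✗
flight=L67: ✓ → 42
flight=L39: ✗
flight=L33: ✓ → 67
flight=L22: ✓ → 79
flight=L24: ✗
flight=L70: ✓ → 55
flight=L95: ✗
flight=L13: ✗
b787_sum = 36 + 42 + 67 + 79 + 55 = 279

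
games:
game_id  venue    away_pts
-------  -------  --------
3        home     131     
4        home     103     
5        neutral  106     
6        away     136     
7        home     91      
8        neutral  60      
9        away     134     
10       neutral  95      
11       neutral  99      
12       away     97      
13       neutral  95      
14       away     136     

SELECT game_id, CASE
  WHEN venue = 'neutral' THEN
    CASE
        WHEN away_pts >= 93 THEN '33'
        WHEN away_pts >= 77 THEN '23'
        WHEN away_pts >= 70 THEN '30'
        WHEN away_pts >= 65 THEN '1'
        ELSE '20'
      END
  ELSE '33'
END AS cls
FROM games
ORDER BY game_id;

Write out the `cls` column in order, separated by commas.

game_id=3: venue='home' → outer ELSE → 33
game_id=4: venue='home' → outer ELSE → 33
game_id=5: venue='neutral' → inner[away_pts >= 93] → 33
game_id=6: venue='away' → outer ELSE → 33
game_id=7: venue='home' → outer ELSE → 33
game_id=8: venue='neutral' → inner[ELSE] → 20
game_id=9: venue='away' → outer ELSE → 33
game_id=10: venue='neutral' → inner[away_pts >= 93] → 33
game_id=11: venue='neutral' → inner[away_pts >= 93] → 33
game_id=12: venue='away' → outer ELSE → 33
game_id=13: venue='neutral' → inner[away_pts >= 93] → 33
game_id=14: venue='away' → outer ELSE → 33

33, 33, 33, 33, 33, 20, 33, 33, 33, 33, 33, 33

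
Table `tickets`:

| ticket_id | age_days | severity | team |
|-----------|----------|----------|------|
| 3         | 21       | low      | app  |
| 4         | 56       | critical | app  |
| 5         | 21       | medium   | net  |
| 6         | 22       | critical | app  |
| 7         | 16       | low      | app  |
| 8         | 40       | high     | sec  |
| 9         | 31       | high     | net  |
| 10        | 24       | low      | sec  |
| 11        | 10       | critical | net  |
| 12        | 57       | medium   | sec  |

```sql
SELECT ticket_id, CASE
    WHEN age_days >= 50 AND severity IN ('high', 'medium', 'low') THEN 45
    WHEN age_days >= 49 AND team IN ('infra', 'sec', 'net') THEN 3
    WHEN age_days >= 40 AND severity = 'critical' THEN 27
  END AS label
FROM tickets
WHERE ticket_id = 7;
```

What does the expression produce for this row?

ticket_id = 7: age_days=16, severity=low, team=app.
age_days >= 50 AND severity IN ('high', 'medium', 'low') → false
age_days >= 49 AND team IN ('infra', 'sec', 'net') → false
age_days >= 40 AND severity = 'critical' → false
No WHEN matched and there is no ELSE, so the CASE yields NULL.

NULL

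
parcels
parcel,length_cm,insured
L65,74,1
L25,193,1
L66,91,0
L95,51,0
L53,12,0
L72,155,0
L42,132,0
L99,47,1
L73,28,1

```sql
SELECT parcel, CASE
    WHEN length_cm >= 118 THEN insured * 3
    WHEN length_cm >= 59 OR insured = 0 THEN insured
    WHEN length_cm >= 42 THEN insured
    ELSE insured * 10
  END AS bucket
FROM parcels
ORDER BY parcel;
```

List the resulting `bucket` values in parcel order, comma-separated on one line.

3, 0, 0, 1, 0, 0, 10, 0, 1

parcel=L25: length_cm >= 118 → 3
parcel=L42: length_cm >= 118 → 0
parcel=L53: length_cm >= 59 OR insured = 0 → 0
parcel=L65: length_cm >= 59 OR insured = 0 → 1
parcel=L66: length_cm >= 59 OR insured = 0 → 0
parcel=L72: length_cm >= 118 → 0
parcel=L73: ELSE → 10
parcel=L95: length_cm >= 59 OR insured = 0 → 0
parcel=L99: length_cm >= 42 → 1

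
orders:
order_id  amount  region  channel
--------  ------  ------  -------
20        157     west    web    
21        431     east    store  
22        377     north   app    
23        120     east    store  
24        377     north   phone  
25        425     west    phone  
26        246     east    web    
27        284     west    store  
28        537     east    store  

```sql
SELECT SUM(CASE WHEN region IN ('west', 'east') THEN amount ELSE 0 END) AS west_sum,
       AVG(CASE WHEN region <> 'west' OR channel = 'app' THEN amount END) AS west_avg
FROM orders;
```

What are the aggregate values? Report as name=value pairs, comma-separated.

west_sum=2200, west_avg=348

[west_sum: region IN ('west', 'east')]
order_id=20: ✓ → 157
order_id=21: ✓ → 431
order_id=22: ✗
order_id=23: ✓ → 120
order_id=24: ✗
order_id=25: ✓ → 425
order_id=26: ✓ → 246
order_id=27: ✓ → 284
order_id=28: ✓ → 537
west_sum = 157 + 431 + 120 + 425 + 246 + 284 + 537 = 2200
—
[west_avg: region <> 'west' OR channel = 'app']
order_id=20: ✗
order_id=21: ✓ → 431
order_id=22: ✓ → 377
order_id=23: ✓ → 120
order_id=24: ✓ → 377
order_id=25: ✗
order_id=26: ✓ → 246
order_id=27: ✗
order_id=28: ✓ → 537
west_avg = (431 + 377 + 120 + 377 + 246 + 537) / 6 = 348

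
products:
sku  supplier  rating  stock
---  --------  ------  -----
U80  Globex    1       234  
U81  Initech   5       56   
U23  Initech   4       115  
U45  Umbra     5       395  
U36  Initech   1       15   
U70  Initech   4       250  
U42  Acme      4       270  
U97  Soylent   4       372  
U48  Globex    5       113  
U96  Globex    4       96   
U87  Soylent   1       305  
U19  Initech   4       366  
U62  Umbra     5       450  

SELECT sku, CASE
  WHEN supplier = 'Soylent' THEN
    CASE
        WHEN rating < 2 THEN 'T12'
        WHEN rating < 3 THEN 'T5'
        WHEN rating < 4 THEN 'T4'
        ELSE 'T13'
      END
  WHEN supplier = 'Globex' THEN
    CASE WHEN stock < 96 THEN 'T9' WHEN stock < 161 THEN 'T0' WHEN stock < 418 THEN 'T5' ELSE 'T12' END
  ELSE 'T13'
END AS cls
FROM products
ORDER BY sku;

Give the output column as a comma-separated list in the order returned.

sku=U19: supplier='Initech' → outer ELSE → T13
sku=U23: supplier='Initech' → outer ELSE → T13
sku=U36: supplier='Initech' → outer ELSE → T13
sku=U42: supplier='Acme' → outer ELSE → T13
sku=U45: supplier='Umbra' → outer ELSE → T13
sku=U48: supplier='Globex' → inner[stock < 161] → T0
sku=U62: supplier='Umbra' → outer ELSE → T13
sku=U70: supplier='Initech' → outer ELSE → T13
sku=U80: supplier='Globex' → inner[stock < 418] → T5
sku=U81: supplier='Initech' → outer ELSE → T13
sku=U87: supplier='Soylent' → inner[rating < 2] → T12
sku=U96: supplier='Globex' → inner[stock < 161] → T0
sku=U97: supplier='Soylent' → inner[ELSE] → T13

T13, T13, T13, T13, T13, T0, T13, T13, T5, T13, T12, T0, T13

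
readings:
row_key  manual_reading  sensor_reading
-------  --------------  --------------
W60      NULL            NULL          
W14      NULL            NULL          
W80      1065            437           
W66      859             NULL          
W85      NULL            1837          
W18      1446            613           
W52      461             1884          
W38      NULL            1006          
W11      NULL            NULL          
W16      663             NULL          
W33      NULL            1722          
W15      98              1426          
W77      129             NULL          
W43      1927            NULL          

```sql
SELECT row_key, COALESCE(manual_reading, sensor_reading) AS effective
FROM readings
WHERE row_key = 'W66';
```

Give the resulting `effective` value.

row_key = W66: manual_reading=859, sensor_reading=NULL.
manual_reading=859 → 859

859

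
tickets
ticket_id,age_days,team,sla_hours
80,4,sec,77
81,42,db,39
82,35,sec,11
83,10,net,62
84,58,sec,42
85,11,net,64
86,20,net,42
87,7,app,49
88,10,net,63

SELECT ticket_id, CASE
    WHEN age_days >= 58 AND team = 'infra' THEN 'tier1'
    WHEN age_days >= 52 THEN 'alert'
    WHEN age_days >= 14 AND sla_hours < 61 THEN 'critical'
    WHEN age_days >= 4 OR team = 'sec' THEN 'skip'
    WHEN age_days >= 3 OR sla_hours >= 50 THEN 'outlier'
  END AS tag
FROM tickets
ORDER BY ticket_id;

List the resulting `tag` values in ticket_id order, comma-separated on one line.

skip, critical, critical, skip, alert, skip, critical, skip, skip

ticket_id=80: age_days >= 4 OR team = 'sec' → skip
ticket_id=81: age_days >= 14 AND sla_hours < 61 → critical
ticket_id=82: age_days >= 14 AND sla_hours < 61 → critical
ticket_id=83: age_days >= 4 OR team = 'sec' → skip
ticket_id=84: age_days >= 52 → alert
ticket_id=85: age_days >= 4 OR team = 'sec' → skip
ticket_id=86: age_days >= 14 AND sla_hours < 61 → critical
ticket_id=87: age_days >= 4 OR team = 'sec' → skip
ticket_id=88: age_days >= 4 OR team = 'sec' → skip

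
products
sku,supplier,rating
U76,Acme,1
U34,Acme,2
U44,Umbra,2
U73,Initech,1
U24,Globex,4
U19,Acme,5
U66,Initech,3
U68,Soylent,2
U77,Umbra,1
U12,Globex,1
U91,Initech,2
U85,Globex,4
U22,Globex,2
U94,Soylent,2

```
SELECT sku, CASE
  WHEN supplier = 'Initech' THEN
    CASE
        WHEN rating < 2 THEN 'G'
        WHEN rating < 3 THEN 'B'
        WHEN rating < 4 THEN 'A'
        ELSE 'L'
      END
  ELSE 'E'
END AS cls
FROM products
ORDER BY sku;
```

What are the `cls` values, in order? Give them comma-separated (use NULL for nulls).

E, E, E, E, E, E, A, E, G, E, E, E, B, E

sku=U12: supplier='Globex' → outer ELSE → E
sku=U19: supplier='Acme' → outer ELSE → E
sku=U22: supplier='Globex' → outer ELSE → E
sku=U24: supplier='Globex' → outer ELSE → E
sku=U34: supplier='Acme' → outer ELSE → E
sku=U44: supplier='Umbra' → outer ELSE → E
sku=U66: supplier='Initech' → inner[rating < 4] → A
sku=U68: supplier='Soylent' → outer ELSE → E
sku=U73: supplier='Initech' → inner[rating < 2] → G
sku=U76: supplier='Acme' → outer ELSE → E
sku=U77: supplier='Umbra' → outer ELSE → E
sku=U85: supplier='Globex' → outer ELSE → E
sku=U91: supplier='Initech' → inner[rating < 3] → B
sku=U94: supplier='Soylent' → outer ELSE → E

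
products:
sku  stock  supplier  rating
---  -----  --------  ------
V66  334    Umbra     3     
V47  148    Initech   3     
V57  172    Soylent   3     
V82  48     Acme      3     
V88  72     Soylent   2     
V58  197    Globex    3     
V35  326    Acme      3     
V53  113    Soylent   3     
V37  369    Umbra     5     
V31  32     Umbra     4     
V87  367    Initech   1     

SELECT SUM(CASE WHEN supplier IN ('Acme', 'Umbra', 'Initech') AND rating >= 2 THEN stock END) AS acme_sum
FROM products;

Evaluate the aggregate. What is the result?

1257

sku=V66: ✓ → 334
sku=V47: ✓ → 148
sku=V57: ✗
sku=V82: ✓ → 48
sku=V88: ✗
sku=V58: ✗
sku=V35: ✓ → 326
sku=V53: ✗
sku=V37: ✓ → 369
sku=V31: ✓ → 32
sku=V87: ✗
acme_sum = 334 + 148 + 48 + 326 + 369 + 32 = 1257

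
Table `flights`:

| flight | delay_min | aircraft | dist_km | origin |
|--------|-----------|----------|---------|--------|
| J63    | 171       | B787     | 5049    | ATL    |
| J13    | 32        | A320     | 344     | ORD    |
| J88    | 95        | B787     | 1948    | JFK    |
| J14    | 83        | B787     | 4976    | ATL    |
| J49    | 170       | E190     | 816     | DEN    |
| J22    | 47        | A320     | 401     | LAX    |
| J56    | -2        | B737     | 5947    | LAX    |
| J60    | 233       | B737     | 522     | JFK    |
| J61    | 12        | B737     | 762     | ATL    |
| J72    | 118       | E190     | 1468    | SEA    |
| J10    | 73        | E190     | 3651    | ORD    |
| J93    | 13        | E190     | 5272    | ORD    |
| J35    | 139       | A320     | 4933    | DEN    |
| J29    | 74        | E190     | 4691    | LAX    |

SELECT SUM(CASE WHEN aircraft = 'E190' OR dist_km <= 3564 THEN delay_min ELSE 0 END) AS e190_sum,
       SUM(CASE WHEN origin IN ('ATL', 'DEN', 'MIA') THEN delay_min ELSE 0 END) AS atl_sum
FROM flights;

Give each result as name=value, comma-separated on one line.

[e190_sum: aircraft = 'E190' OR dist_km <= 3564]
flight=J63: ✗
flight=J13: ✓ → 32
flight=J88: ✓ → 95
flight=J14: ✗
flight=J49: ✓ → 170
flight=J22: ✓ → 47
flight=J56: ✗
flight=J60: ✓ → 233
flight=J61: ✓ → 12
flight=J72: ✓ → 118
flight=J10: ✓ → 73
flight=J93: ✓ → 13
flight=J35: ✗
flight=J29: ✓ → 74
e190_sum = 32 + 95 + 170 + 47 + 233 + 12 + 118 + 73 + 13 + 74 = 867
—
[atl_sum: origin IN ('ATL', 'DEN', 'MIA')]
flight=J63: ✓ → 171
flight=J13: ✗
flight=J88: ✗
flight=J14: ✓ → 83
flight=J49: ✓ → 170
flight=J22: ✗
flight=J56: ✗
flight=J60: ✗
flight=J61: ✓ → 12
flight=J72: ✗
flight=J10: ✗
flight=J93: ✗
flight=J35: ✓ → 139
flight=J29: ✗
atl_sum = 171 + 83 + 170 + 12 + 139 = 575

e190_sum=867, atl_sum=575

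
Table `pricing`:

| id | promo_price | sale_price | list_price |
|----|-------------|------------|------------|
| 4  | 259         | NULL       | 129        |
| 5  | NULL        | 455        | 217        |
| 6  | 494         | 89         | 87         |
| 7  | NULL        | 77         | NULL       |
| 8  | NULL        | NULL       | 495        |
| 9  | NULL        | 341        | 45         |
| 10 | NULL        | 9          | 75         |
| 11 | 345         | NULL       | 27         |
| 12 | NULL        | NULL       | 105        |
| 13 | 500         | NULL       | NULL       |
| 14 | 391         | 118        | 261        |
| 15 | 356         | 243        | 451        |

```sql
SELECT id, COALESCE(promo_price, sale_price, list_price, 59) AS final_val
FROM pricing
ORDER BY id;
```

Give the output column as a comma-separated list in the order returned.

id=4: promo_price=259 → 259
id=5: promo_price=NULL, sale_price=455 → 455
id=6: promo_price=494 → 494
id=7: promo_price=NULL, sale_price=77 → 77
id=8: promo_price=NULL, sale_price=NULL, list_price=495 → 495
id=9: promo_price=NULL, sale_price=341 → 341
id=10: promo_price=NULL, sale_price=9 → 9
id=11: promo_price=345 → 345
id=12: promo_price=NULL, sale_price=NULL, list_price=105 → 105
id=13: promo_price=500 → 500
id=14: promo_price=391 → 391
id=15: promo_price=356 → 356

259, 455, 494, 77, 495, 341, 9, 345, 105, 500, 391, 356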